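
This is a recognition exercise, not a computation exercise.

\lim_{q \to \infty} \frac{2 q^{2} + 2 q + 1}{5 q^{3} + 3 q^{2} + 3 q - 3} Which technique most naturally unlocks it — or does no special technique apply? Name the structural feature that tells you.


Method: dominant-term comparison — growth-rate triage: the leading powers of q decide the limit, everything else is noise. As a single quotient, the ∞/∞ shape would yield to repeated differentiation as well — the growth comparison gets there in one look.


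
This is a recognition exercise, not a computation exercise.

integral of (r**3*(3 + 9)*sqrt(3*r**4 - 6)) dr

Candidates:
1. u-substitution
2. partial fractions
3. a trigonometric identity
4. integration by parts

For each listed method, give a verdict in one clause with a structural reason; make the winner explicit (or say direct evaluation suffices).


Method: u-substitution — viewed as a product, the integrand is a composition evaluated at 3*r**4 - 6 times (a constant multiple of) that inner expression's derivative, so u = 3*r**4 - 6 makes it elementary.
- u-substitution: yes, a natural case for it.
- partial fractions: the expression is not a ratio of polynomials that decomposes further.
- a trigonometric identity: no sine or cosine appears, so there is nothing for a trigonometric identity to act on.
- integration by parts — a polynomial factor is present, but its partner is not an exp, sine, or cosine of a degree-1 argument, nor a logarithm.


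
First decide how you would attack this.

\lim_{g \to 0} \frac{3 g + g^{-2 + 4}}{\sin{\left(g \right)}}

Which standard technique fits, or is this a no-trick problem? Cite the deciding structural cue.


Method: l'Hôpital's rule (0/0) — substituting 0 gives 0 over 0; differentiate top and bottom once and re-evaluate. Expanding numerator and denominator to first order gives the same value — the rule automates exactly that.


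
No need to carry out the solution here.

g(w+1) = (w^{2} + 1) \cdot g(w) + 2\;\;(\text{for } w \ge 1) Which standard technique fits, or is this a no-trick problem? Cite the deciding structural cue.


Best approach: a summation factor — normalize by the running product of w^{2} + 1: the left side becomes a difference, and differences sum.


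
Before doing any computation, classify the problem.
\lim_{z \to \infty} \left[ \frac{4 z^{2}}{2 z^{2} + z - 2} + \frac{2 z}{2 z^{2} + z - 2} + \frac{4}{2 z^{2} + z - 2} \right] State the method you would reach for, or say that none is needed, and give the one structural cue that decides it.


Verdict: dominant-term comparison — at large z only the top-degree terms survive; compare the leading terms and the limit falls out. As a single quotient, the ∞/∞ shape would yield to repeated differentiation as well — the growth comparison gets there in one look.


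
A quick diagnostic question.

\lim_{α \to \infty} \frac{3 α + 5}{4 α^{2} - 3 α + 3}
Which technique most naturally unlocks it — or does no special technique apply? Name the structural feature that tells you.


Best approach: dominant-term comparison — growth-rate triage: the leading powers of α decide the limit, everything else is noise. l'Hôpital's at-infinity variant applies to the expression viewed as a single quotient; the leading-term comparison is the direct route.


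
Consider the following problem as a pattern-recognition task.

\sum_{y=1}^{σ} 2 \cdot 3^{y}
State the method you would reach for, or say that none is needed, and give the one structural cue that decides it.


Method: the geometric series formula — the ratio of consecutive terms is the constant 3, independent of the index — a geometric sum.


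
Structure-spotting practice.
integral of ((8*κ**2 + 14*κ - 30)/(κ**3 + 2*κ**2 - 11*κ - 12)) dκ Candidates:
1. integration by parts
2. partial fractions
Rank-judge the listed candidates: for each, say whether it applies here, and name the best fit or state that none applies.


Method: partial fractions — break κ**3 + 2*κ**2 - 11*κ - 12 into its roots and the integral splits into logarithm-sized bites.
- integration by parts — no split into a nonconstant polynomial times one of the standard kernels — exp, sine, or cosine of a linear argument, or a logarithm — applies here.
- partial fractions: applies; the problem has the shape this method handles.


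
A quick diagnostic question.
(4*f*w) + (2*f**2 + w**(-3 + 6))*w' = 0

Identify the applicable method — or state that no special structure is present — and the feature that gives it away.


Best approach: the exact-equation method — because the two cross partials coincide, the form is conservative as written — recover its potential in (f, w).


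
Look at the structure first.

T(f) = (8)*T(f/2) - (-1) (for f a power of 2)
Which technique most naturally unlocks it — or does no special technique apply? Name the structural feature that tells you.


Verdict: the master substitution — treat m = log base 2 of f as the new clock: one recursion step advances m by one while f scales by 2.


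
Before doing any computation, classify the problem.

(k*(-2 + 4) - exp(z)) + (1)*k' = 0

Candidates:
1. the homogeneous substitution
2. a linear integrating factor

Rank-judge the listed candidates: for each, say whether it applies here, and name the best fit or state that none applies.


Verdict: a linear integrating factor — first power of k, nonzero forcing: the integrating-factor recipe applies verbatim with p = (-2 + 4).
- the homogeneous substitution — the slope is not a function of the ratio of the variables alone.
- a linear integrating factor — a fit — the right tool for this form.


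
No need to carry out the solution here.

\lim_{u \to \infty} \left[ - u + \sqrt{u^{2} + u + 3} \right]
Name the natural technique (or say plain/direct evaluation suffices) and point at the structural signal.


Method: conjugate multiplication — this difference gives up after one conjugate multiplication — the radical structure cancels against its conjugate.


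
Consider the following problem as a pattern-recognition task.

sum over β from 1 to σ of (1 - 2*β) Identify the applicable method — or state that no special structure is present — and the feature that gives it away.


Technique: no special technique — recognize the absence of structure: constant-multiple powers of β summed plainly, no special method required.


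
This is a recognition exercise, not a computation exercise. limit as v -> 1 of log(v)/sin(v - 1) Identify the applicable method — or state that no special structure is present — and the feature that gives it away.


Technique: l'Hôpital's rule (0/0) — both numerator and denominator vanish at 1: the genuine 0/0 indeterminate that l'Hôpital exists for. Known elementary limits would finish this too — the rule just bypasses the case analysis.


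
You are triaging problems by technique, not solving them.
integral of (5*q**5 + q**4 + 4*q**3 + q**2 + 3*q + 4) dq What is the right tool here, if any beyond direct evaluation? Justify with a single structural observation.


Diagnosis: no special technique — a term-by-term power-rule job in q; no substitution or rearrangement earns its keep here.


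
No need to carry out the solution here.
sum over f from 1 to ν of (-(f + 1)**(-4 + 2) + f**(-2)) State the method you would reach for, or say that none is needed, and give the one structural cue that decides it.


Best approach: telescoping — consecutive terms evaluate one function at adjacent indices (f**(-2) is its current value): one term's tail is the next term's head, so the chain collapses.


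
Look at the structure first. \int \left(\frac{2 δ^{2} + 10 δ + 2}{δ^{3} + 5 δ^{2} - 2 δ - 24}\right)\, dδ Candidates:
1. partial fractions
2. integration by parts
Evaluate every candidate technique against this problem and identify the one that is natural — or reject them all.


Verdict: partial fractions — with δ^{3} + 5 δ^{2} - 2 δ - 24 factorable and the degree on top strictly smaller, simple-fraction decomposition is immediate.
- partial fractions — applicable, and directly so.
- integration by parts — the nonconstant-polynomial-times-standard-kernel pattern (an exp, sine, cosine, or logarithm partner) is absent.


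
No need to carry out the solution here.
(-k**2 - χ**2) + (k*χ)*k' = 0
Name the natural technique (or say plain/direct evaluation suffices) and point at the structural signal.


Best approach: the homogeneous substitution — solved for the derivative, the right side is unchanged under scaling χ and k together — it depends only on the ratio k/χ, so substitute a single ratio variable. A Bernoulli substitution is a fair alternative on this equation directly; the homogeneous reading takes it as given.


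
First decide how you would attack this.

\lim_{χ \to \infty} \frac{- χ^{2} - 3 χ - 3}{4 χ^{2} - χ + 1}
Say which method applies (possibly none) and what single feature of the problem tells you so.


Technique: dominant-term comparison — divide by the highest power of χ present: lower-order terms vanish and the dominant ratio remains. Viewed as a single quotient this is an ∞/∞ form — an at-infinity application of l'Hôpital's rule would also resolve it; comparing leading growth reads the answer without differentiating.


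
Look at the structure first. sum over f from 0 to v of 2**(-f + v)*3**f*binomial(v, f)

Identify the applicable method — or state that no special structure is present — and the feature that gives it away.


Technique: the binomial theorem — binomial(v, f) weighting matched powers of 3 and 2 is the expanded form of (3 + 2)^v — fold it back up.


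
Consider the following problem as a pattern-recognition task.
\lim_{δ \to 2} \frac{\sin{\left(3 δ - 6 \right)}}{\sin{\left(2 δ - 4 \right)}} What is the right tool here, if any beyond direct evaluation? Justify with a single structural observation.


Diagnosis: l'Hôpital's rule (0/0) — substituting 2 gives 0 over 0; differentiate top and bottom once and re-evaluate. The standard small-argument limits would also carry it; the rule is the systematic route.


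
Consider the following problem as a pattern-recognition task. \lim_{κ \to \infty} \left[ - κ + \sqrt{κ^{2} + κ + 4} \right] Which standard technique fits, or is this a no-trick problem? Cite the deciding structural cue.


Verdict: conjugate multiplication — the ∞ − ∞ radical form is the exact trigger for the conjugate maneuver.


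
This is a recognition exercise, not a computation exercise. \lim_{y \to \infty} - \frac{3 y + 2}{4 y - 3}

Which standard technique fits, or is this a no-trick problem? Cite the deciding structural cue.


Technique: dominant-term comparison — as y grows, only the highest-degree terms matter — compare leading terms and read the limit off. Viewed as a single quotient this is an ∞/∞ form — an at-infinity application of l'Hôpital's rule would also resolve it; comparing leading growth reads the answer without differentiating.


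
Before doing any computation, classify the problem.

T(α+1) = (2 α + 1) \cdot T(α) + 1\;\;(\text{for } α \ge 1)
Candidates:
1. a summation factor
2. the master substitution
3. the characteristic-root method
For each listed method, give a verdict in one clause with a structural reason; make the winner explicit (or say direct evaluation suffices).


Verdict: a summation factor — one step of memory with a weight 2 α + 1 that changes as the index grows — the summation-factor construction is built for this.
- a summation factor: applicable, and directly so.
- the master substitution — this is shift-type recursion, outside the divide-and-conquer template.
- the characteristic-root method — an index-dependent weight blocks the pure exponential ansatz.


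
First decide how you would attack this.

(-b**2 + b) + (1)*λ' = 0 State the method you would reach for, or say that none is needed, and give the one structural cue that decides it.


Verdict: no special technique — the slope is a function of b alone, so integrate both sides directly.


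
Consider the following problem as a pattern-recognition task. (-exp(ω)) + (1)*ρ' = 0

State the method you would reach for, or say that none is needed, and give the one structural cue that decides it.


Best approach: no special technique — with ρ absent the equation is not coupled at all: direct integration in ω.


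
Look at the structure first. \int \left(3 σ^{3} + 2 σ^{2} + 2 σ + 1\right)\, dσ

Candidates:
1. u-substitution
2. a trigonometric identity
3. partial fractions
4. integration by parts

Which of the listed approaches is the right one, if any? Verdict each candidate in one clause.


Method: no special technique — a term-by-term power-rule job in σ; no substitution or rearrangement earns its keep here.
- u-substitution — no substitution does more than relabel what direct integration already handles.
- a trigonometric identity: with no trigonometric functions present, identity rewriting has no target.
- partial fractions — there is no rational-function structure to decompose.
- integration by parts: parts would only shuffle a directly integrable integrand.


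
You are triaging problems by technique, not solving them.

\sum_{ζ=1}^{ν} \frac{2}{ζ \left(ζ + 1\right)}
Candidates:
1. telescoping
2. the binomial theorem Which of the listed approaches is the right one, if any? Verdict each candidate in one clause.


Diagnosis: telescoping — the denominator's roots in \frac{2}{ζ \left(ζ + 1\right)} sit an integer apart: decomposition produces a self-cancelling chain.
- telescoping — applicable, and directly so.
- the binomial theorem — there is no pair of bases whose matched powers would reassemble into a single binomial power.


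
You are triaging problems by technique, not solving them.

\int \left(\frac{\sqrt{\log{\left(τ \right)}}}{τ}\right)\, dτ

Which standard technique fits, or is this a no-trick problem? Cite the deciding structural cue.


Technique: u-substitution — the only nontrivial dependence routes through \log{\left(τ \right)}, whose derivative supplies the leftover factor up to a constant multiple — u = \log{\left(τ \right)} flattens it.


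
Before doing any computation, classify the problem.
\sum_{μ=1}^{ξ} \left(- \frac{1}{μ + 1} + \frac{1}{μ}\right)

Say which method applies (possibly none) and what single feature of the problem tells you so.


Verdict: telescoping — this sum is a zipper: each term contributes \frac{1}{μ} and removes the next index's value, which the following term puts back, closing term by term.


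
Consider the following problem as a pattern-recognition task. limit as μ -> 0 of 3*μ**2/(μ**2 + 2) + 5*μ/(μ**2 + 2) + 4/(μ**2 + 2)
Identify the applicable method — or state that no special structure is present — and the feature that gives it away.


Diagnosis: no special technique — no zero denominators, no indeterminate clash at 0 — substitute and read off the value.


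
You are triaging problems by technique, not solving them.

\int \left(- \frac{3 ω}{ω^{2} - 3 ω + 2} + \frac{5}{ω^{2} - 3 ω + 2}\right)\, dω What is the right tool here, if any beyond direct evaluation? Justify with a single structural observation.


Best approach: partial fractions — a proper rational integrand whose denominator splits into simpler factors — decompose into partial fractions first.


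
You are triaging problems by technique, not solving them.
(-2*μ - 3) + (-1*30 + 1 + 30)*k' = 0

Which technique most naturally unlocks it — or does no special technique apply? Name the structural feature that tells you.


Diagnosis: no special technique — solved for the derivative, k never appears on the right — this is a direct integration in μ, not a differential-equations problem at heart.


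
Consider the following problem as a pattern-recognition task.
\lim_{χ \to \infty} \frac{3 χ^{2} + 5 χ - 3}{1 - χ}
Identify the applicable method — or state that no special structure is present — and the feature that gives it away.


Verdict: dominant-term comparison — divide by the highest power of χ present: lower-order terms vanish and the dominant ratio remains. Viewed as a single quotient this is an ∞/∞ form — an at-infinity application of l'Hôpital's rule would also resolve it; comparing leading growth reads the answer without differentiating.


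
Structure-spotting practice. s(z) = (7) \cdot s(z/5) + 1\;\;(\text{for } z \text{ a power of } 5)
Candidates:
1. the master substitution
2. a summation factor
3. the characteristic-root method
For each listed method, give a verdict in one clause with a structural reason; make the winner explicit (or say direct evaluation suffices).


Technique: the master substitution — the argument shrinks by the factor 5, so measure the index on a logarithmic scale and the recursion becomes a shift.
- the master substitution — a fit — the right tool for this form.
- a summation factor: a divided-index call is outside the fixed-shift first-order family a summation factor normalizes.
- the characteristic-root method: a divided-index call is not the fixed-shift linear shape that characteristic roots solve.


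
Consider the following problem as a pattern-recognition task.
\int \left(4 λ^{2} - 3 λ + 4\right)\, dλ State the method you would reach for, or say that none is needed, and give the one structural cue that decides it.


Verdict: no special technique — scan for structure and find none: constant multiples of powers of λ, integrate directly.


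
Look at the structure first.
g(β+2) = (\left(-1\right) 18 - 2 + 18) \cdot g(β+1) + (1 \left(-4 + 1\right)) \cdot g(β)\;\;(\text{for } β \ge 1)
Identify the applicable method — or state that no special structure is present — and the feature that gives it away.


Diagnosis: the characteristic-root method — the recurrence is linear and homogeneous with constant coefficients, so the ansatz r^β turns it into a polynomial equation for r.


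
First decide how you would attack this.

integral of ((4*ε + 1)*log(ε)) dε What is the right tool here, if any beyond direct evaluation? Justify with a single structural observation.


Verdict: integration by parts — the logarithm log(ε) wants to be differentiated, not integrated; parts makes that legal.


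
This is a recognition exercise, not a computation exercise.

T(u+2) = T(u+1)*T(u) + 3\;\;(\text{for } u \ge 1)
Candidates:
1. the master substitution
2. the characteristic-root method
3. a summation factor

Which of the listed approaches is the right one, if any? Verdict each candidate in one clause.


Best approach: no special technique — a nonlinear dependence on earlier terms breaks linearity, and with it every superposition-based closed form.
- the master substitution: the recursive argument is a shift of the index, not a fixed fraction of it.
- the characteristic-root method — the recursion is nonlinear in the sequence values, so no linear-modes ansatz applies.
- a summation factor: no summation factor applies — the rule is not linear in the sequence values.


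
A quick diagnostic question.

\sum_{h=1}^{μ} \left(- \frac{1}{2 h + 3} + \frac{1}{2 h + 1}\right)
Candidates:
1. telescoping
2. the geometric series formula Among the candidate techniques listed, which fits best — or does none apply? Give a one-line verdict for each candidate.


Method: telescoping — spot the paired structure — each term adds \frac{1}{2 h + 1} and subtracts its successor value, which the next term restores: the definition of a telescoping chain.
- telescoping: yes — fits the structure here.
- the geometric series formula — there is no constant term-to-term ratio.


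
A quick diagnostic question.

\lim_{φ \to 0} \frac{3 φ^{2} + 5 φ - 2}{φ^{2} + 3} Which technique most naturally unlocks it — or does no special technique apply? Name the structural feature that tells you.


Method: no special technique — the expression is continuous at 0 — substitute and evaluate; no indeterminate form appears.


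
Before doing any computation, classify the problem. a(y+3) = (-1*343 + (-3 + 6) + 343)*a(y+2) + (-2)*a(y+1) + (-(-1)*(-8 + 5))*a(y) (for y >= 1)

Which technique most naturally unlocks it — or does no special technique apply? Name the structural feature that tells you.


Technique: the characteristic-root method — the recurrence treats every index alike (constant coefficients, no forcing) — precisely the regime where r^y trials close it.


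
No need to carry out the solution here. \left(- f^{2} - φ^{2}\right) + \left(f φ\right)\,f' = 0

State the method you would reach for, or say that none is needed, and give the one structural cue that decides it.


Method: the homogeneous substitution — scaling φ and f together leaves the slope fixed — it depends only on f/φ, so substitute the ratio. This doubles as a Bernoulli equation in the unknown as written; the homogeneous route needs no setup at all.


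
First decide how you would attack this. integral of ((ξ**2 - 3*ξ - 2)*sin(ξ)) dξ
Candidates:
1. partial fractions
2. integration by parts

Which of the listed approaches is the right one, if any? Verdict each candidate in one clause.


Technique: integration by parts — the integrand splits as ξ**2 - 3*ξ - 2 times sin(ξ) — repeatedly differentiating the polynomial part kills it, which is the parts ladder.
- partial fractions: there is no rational-function structure to decompose.
- integration by parts — yes, a natural case for it.


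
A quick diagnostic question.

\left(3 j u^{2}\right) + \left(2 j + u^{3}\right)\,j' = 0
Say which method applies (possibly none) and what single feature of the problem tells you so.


Technique: the exact-equation method — the mixed-partials test passes for 3 j u^{2} and 2 j + u^{3}, so a potential function exists as presented.


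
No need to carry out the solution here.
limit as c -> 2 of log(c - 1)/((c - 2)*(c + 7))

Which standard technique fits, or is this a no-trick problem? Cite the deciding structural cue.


Best approach: l'Hôpital's rule (0/0) — plug in 2: top and bottom both hit zero, so differentiate each and retry. Expanding numerator and denominator to first order gives the same value — the rule automates exactly that.


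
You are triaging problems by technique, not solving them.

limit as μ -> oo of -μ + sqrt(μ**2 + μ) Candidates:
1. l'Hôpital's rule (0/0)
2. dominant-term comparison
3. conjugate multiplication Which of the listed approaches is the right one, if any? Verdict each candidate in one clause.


Best approach: conjugate multiplication — the ∞ − ∞ radical form is the exact trigger for the conjugate maneuver.
- l'Hôpital's rule (0/0) — substitution produces ∞ − ∞ rather than a vanishing quotient; the rule needs a 0/0 ratio to act on.
- dominant-term comparison — this is not a rational comparison of growth rates at infinity.
- conjugate multiplication — applicable, and directly so.


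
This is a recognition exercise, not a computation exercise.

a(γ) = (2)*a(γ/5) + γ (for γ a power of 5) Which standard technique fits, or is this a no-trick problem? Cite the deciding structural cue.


Technique: the master substitution — the argument shrinks by the factor 5, so measure the index on a logarithmic scale and the recursion becomes a shift.


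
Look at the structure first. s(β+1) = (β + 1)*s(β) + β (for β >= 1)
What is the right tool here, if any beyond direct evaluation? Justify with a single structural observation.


Verdict: a summation factor — the coefficient β + 1 drifts with the index, so no fixed root exists; normalizing by the cumulative product telescopes it.


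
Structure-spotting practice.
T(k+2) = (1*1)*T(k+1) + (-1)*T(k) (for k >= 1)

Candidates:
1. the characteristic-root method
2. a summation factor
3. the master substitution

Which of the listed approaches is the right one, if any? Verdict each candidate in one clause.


Method: the characteristic-root method — this is the constant-coefficient homogeneous case — the whole solution in k reduces to a polynomial's roots.
- the characteristic-root method — yes — fits the structure here.
- a summation factor — the recurrence reaches back more than one step, outside the first-order family a summation factor normalizes.
- the master substitution — the recursive argument is a shift of the index, not a fixed fraction of it.


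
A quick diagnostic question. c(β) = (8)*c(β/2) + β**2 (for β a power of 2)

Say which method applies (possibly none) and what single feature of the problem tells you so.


Verdict: the master substitution — the call at β/2 makes this multiplicative recursion; the master-style substitution converts it to additive.


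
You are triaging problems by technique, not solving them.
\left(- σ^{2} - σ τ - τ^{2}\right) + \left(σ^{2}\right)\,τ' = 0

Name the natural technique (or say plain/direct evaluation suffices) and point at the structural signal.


Verdict: the homogeneous substitution — the slope's numerator and denominator have matching total degree, so it depends only on τ/σ and the ratio substitution collapses it.


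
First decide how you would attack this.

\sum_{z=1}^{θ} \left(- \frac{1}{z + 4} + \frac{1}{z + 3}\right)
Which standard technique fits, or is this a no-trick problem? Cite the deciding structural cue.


Verdict: telescoping — difference-of-shifts structure (each term adds \frac{1}{z + 3}, then subtracts its one-index-advanced value, which the following term adds back) leaves only the first and last pieces standing.


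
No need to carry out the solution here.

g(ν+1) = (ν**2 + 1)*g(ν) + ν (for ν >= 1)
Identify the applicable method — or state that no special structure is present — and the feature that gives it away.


Method: a summation factor — one step of memory with a weight ν**2 + 1 that changes as the index grows — the summation-factor construction is built for this.


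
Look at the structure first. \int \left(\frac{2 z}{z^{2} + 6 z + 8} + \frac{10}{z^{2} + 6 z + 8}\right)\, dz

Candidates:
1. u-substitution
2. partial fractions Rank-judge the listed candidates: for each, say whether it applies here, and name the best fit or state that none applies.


Method: partial fractions — rational integrand, reducible denominator z^{2} + 6 z + 8: decompose first, integrate second.
- u-substitution — no subexpression of the integrand serves as a whole-integral substitution inner — individual terms may offer their own, but none carries its derivative as a factor of the full integrand; a working change of variable would have to be constructed from outside the expression.
- partial fractions: yes — fits the structure here.


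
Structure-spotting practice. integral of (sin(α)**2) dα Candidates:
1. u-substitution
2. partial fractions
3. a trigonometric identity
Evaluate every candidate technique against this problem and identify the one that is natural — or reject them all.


Technique: a trigonometric identity — sin(α)**2 carries an even exponent — trade it for double-angle cosines before integrating.
- u-substitution — no subexpression of the integrand pairs with its own derivative as a factor — individual terms may offer their own substitutions, but any change of variable covering the whole integral would have to be constructed from outside the expression.
- partial fractions: there is no rational-function structure to decompose.
- a trigonometric identity — applicable, and directly so.


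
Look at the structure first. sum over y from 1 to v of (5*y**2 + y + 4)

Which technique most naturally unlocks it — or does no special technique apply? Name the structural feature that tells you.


Diagnosis: no special technique — constant-multiple powers of y with no cancellation partners and no common ratio — use the standard power-sum formulas.


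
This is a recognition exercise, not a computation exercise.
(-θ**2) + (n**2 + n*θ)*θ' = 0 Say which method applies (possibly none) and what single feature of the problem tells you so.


Verdict: the homogeneous substitution — the slope's numerator and denominator have matching total degree, so it depends only on θ/n and the ratio substitution collapses it. Rewriting — with the variables' roles exchanged where the shape demands it — would expose a Bernoulli structure too; the homogeneous substitution simply reads the degrees directly.


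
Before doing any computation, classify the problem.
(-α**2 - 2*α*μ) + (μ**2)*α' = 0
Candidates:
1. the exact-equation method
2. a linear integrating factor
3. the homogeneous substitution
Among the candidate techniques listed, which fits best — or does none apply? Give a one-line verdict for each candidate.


Verdict: the homogeneous substitution — solved for the derivative, the right side is unchanged under scaling μ and α together — it depends only on the ratio α/μ, so substitute a single ratio variable. Rearranged, this also fits the Bernoulli template directly; the homogeneous substitution reads the structure without the rearrangement.
- the exact-equation method: the mixed partial derivatives differ, so the left side is not a total differential.
- a linear integrating factor — the unknown enters nonlinearly (through a power, a denominator, or a transcendental function), which the linear integrating-factor recipe cannot absorb as-is — any repair would come from a preliminary substitution, not the factor.
- the homogeneous substitution — a fit — the right tool for this form.


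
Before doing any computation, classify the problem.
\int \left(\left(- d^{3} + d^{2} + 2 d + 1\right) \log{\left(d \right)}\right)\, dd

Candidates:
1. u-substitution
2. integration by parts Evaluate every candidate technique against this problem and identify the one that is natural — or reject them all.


Technique: integration by parts — a polynomial next to \log{\left(d \right)}: integrate the polynomial, differentiate the log, and the integral simplifies in one pass.
- u-substitution — no subexpression of the integrand pairs with its own derivative as a factor — individual terms may offer their own substitutions, but any change of variable covering the whole integral would have to be constructed from outside the expression.
- integration by parts — applies; the problem has the shape this method handles.


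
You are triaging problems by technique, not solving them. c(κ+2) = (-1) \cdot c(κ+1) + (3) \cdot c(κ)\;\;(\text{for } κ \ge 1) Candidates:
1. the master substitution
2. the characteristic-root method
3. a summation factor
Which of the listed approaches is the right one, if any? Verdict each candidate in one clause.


Verdict: the characteristic-root method — shift-invariance with fixed coefficients calls for exponential trials; the characteristic polynomial finds every r^κ.
- the master substitution — there is no divide-the-index recursive argument.
- the characteristic-root method — yes — fits the structure here.
- a summation factor: the recurrence reaches back more than one step, outside the first-order family a summation factor normalizes.


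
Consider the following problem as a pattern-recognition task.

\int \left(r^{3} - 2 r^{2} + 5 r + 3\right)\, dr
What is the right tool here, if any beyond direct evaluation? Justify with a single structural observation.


Verdict: no special technique — the integrand is a sum of constant multiples of powers of r — integrate term by term.


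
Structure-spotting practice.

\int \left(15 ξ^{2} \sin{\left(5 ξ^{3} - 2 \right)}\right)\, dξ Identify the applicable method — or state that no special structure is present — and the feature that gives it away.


Verdict: u-substitution — viewed as a product, the integrand is a composition evaluated at 5 ξ^{3} - 2 times (a constant multiple of) that inner expression's derivative, so u = 5 ξ^{3} - 2 makes it elementary.


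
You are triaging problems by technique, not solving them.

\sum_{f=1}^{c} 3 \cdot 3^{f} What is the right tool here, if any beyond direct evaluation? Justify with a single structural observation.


Method: the geometric series formula — each summand is the previous one scaled by 3; that constant multiplier is itself the geometric structure.


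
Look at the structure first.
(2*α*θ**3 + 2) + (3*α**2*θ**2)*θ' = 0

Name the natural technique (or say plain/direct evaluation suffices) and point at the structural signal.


Diagnosis: the exact-equation method — equality of cross partials is the green light — assemble the potential function term by term.


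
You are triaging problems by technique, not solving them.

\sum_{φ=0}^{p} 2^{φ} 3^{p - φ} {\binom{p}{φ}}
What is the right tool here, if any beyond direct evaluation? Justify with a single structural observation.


Verdict: the binomial theorem — {\binom{p}{φ}} weighting matched powers of 2 and 3 is the expanded form of (2 + 3)^p — fold it back up.


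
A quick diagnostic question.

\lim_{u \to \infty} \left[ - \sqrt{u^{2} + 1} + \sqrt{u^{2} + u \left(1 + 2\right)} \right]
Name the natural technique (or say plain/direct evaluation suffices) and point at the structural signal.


Technique: conjugate multiplication — divergence minus divergence hides a finite answer — expose it by pairing \sqrt{u^{2} + u \left(1 + 2\right)} - \sqrt{u^{2} + 1} with its conjugate.


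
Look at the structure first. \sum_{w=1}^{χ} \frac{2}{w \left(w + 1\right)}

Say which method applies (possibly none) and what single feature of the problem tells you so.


Method: telescoping — \frac{2}{w \left(w + 1\right)} is a collapsed telescope: expand it into simple fractions to see the cancellation.


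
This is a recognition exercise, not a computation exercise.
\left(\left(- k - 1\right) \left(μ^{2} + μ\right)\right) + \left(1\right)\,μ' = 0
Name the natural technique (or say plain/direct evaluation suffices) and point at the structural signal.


Technique: separation of variables — solved for the derivative, the right side splits multiplicatively into a function of each variable alone — divide and integrate each side. Rearranged, this also fits the Bernoulli template directly; separation reads the product structure as given.


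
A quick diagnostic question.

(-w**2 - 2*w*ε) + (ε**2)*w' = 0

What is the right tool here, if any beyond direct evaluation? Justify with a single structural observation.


Technique: the homogeneous substitution — solved for the derivative, the right side is unchanged under scaling ε and w together — it depends only on the ratio w/ε, so substitute a single ratio variable. A Bernoulli rewrite works here as the equation stands — the homogeneous substitution is the more immediate reading.


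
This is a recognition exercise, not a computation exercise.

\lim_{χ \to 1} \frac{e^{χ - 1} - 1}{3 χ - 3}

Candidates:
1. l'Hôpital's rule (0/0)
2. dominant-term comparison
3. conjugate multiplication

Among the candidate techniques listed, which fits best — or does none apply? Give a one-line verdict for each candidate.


Verdict: l'Hôpital's rule (0/0) — substituting 1 gives 0 over 0; differentiate top and bottom once and re-evaluate. Known elementary limits would finish this too — the rule just bypasses the case analysis.
- l'Hôpital's rule (0/0): applies; the problem has the shape this method handles.
- dominant-term comparison — this limit is not decided by comparing leading-term growth at infinity.
- conjugate multiplication — no difference of divergent radicals appears, so rationalizing has nothing to cancel.


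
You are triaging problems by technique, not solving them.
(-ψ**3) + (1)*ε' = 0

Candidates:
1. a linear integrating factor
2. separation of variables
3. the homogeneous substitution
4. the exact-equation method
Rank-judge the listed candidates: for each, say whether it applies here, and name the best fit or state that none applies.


Diagnosis: no special technique — with ε absent the equation is not coupled at all: direct integration in ψ.
- a linear integrating factor — with the unknown absent the integrating factor is a formality; direct integration is the working structure.
- separation of variables — any separation here is vacuous (nothing depends on the unknown); direct integration is the honest label.
- the homogeneous substitution — the slope does not depend on the ratio of the variables alone.
- the exact-equation method — no dependence on the unknown anywhere: exactness is a label without content here.


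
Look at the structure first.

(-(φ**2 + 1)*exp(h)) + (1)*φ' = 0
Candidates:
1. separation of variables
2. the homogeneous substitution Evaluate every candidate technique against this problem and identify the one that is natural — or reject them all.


Best approach: separation of variables — one side of the product carries the independent variable, the other the unknown — the textbook separation shape.
- separation of variables — applies; the problem has the shape this method handles.
- the homogeneous substitution: the slope changes under joint rescaling, failing the degree-zero test.


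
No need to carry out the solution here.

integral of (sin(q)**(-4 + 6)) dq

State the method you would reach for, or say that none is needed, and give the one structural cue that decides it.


Verdict: a trigonometric identity — the even trigonometric power sin(q)**(-4 + 6) reduces by a double-angle identity before any integration is attempted.


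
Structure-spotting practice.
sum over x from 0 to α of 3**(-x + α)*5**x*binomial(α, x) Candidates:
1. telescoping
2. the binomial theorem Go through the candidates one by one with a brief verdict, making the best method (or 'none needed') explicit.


Verdict: the binomial theorem — terms weighting binomial(α, x) against matched powers of 5 and 3 reassemble into (5 + 3)^α by the binomial theorem.
- telescoping: in the displayed form, no term reappears at a neighboring index to cancel against.
- the binomial theorem — yes — fits the structure here.


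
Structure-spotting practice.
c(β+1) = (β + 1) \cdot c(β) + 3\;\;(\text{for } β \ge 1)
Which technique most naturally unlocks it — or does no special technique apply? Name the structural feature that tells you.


Best approach: a summation factor — rescale the sequence by the product of the weights β + 1 so far — the recurrence collapses to a plain running sum.


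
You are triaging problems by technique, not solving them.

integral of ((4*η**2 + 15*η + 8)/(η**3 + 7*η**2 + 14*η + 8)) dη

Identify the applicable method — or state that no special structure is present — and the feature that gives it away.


Diagnosis: partial fractions — the bottom factors while the top stays lower-degree — split into simple fractions and integrate piece by piece.


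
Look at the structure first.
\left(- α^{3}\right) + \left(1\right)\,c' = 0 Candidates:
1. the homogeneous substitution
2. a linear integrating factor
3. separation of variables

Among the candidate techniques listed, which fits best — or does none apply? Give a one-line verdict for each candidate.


Method: no special technique — solved for the derivative, no c appears — this is antidifferentiation in α wearing ODE clothing.
- the homogeneous substitution: rescaling both variables together changes the slope, so no ratio substitution collapses it.
- a linear integrating factor — the linear template holds only trivially here (the unknown is absent, so the coefficient is zero) — the method is not the natural label.
- separation of variables — any separation here is vacuous (nothing depends on the unknown); direct integration is the honest label.


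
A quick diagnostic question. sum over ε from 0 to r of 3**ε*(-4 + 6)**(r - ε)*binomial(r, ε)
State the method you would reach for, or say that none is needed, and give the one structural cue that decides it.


Diagnosis: the binomial theorem — the summand is term ε of a binomial expansion in 3 and (-4 + 6); the whole sum is a single power.
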